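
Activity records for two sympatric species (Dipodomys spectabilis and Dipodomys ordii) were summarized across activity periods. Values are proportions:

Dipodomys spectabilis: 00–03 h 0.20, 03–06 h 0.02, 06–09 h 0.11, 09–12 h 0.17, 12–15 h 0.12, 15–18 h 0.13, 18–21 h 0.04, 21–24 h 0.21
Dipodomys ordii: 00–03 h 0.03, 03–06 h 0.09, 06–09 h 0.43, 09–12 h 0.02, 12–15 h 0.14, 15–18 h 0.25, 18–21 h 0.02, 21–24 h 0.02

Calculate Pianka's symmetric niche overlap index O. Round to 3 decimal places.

Σ p₁ᵢp₂ᵢ = 0.0060 + 0.0018 + 0.0473 + 0.0034 + 0.0168 + 0.0325 + 0.0008 + 0.0042 = 0.1128
Σp_1ᵢ² = 0.20² + 0.02² + 0.11² + 0.17² + 0.12² + 0.13² + 0.04² + 0.21² = 0.0400 + 0.0004 + 0.0121 + 0.0289 + 0.0144 + 0.0169 + 0.0016 + 0.0441 = 0.1584
Σp_2ᵢ² = 0.03² + 0.09² + 0.43² + 0.02² + 0.14² + 0.25² + 0.02² + 0.02² = 0.0009 + 0.0081 + 0.1849 + 0.0004 + 0.0196 + 0.0625 + 0.0004 + 0.0004 = 0.2772
O = 0.1128 / √(0.1584 × 0.2772) = 0.1128 / 0.209544 = 0.53831

0.538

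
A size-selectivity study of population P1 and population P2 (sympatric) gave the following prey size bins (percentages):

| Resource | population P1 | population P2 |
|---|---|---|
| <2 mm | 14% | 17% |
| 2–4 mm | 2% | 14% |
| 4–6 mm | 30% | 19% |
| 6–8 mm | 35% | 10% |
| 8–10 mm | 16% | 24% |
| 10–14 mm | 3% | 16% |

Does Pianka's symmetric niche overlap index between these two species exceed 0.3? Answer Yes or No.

Yes

Convert percentages to proportions (divide by 100).
Σ p₁ᵢp₂ᵢ = 0.0238 + 0.0028 + 0.0570 + 0.0350 + 0.0384 + 0.0048 = 0.1618
Σp_1ᵢ² = 0.14² + 0.02² + 0.30² + 0.35² + 0.16² + 0.03² = 0.0196 + 0.0004 + 0.0900 + 0.1225 + 0.0256 + 0.0009 = 0.2590
Σp_2ᵢ² = 0.17² + 0.14² + 0.19² + 0.10² + 0.24² + 0.16² = 0.0289 + 0.0196 + 0.0361 + 0.0100 + 0.0576 + 0.0256 = 0.1778
O = 0.1618 / √(0.2590 × 0.1778) = 0.1618 / 0.21459 = 0.7540
O = 0.7540 > 0.3 → Yes.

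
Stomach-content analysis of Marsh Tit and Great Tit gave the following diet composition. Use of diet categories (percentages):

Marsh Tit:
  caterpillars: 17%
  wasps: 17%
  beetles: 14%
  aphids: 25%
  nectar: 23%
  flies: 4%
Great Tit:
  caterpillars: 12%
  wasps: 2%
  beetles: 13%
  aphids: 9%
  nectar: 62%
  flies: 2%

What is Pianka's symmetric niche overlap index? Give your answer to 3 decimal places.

0.724

Convert percentages to proportions (divide by 100).
Σ p₁ᵢp₂ᵢ = 0.0204 + 0.0034 + 0.0182 + 0.0225 + 0.1426 + 0.0008 = 0.2079
Σp_1ᵢ² = 0.17² + 0.17² + 0.14² + 0.25² + 0.23² + 0.04² = 0.0289 + 0.0289 + 0.0196 + 0.0625 + 0.0529 + 0.0016 = 0.1944
Σp_2ᵢ² = 0.12² + 0.02² + 0.13² + 0.09² + 0.62² + 0.02² = 0.0144 + 0.0004 + 0.0169 + 0.0081 + 0.3844 + 0.0004 = 0.4246
O = 0.2079 / √(0.1944 × 0.4246) = 0.2079 / 0.287302 = 0.72363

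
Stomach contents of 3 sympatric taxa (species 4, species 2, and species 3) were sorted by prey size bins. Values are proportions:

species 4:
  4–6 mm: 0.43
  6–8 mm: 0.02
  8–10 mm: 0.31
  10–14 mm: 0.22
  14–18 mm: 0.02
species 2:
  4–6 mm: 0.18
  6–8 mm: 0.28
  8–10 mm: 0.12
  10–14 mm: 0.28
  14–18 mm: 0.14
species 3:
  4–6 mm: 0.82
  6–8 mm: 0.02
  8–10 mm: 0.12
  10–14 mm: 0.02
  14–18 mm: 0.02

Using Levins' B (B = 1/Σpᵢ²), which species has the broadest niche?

Σp_4ᵢ² = 0.43² + 0.02² + 0.31² + 0.22² + 0.02² = 0.1849 + 0.0004 + 0.0961 + 0.0484 + 0.0004 = 0.3302
B_4 = 1 / 0.3302 = 3.0285
Σp_2ᵢ² = 0.18² + 0.28² + 0.12² + 0.28² + 0.14² = 0.0324 + 0.0784 + 0.0144 + 0.0784 + 0.0196 = 0.2232
B_2 = 1 / 0.2232 = 4.4803
Σp_3ᵢ² = 0.82² + 0.02² + 0.12² + 0.02² + 0.02² = 0.6724 + 0.0004 + 0.0144 + 0.0004 + 0.0004 = 0.6880
B_3 = 1 / 0.6880 = 1.4535
Highest B → broadest niche (most generalist): species 2 (B = 4.48).

species 2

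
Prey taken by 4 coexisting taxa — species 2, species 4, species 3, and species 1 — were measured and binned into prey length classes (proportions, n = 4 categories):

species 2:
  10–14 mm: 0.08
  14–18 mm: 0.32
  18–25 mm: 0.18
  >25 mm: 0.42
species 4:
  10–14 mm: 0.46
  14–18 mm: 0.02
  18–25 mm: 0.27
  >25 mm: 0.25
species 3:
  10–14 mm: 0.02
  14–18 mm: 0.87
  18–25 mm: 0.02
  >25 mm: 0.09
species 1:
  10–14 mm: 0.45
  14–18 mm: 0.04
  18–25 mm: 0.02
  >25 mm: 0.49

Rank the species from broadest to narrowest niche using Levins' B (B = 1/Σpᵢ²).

species 2 > species 4 > species 1 > species 3

Σp_2ᵢ² = 0.08² + 0.32² + 0.18² + 0.42² = 0.0064 + 0.1024 + 0.0324 + 0.1764 = 0.3176
B_2 = 1 / 0.3176 = 3.1486
Σp_4ᵢ² = 0.46² + 0.02² + 0.27² + 0.25² = 0.2116 + 0.0004 + 0.0729 + 0.0625 = 0.3474
B_4 = 1 / 0.3474 = 2.8785
Σp_3ᵢ² = 0.02² + 0.87² + 0.02² + 0.09² = 0.0004 + 0.7569 + 0.0004 + 0.0081 = 0.7658
B_3 = 1 / 0.7658 = 1.3058
Σp_1ᵢ² = 0.45² + 0.04² + 0.02² + 0.49² = 0.2025 + 0.0016 + 0.0004 + 0.2401 = 0.4446
B_1 = 1 / 0.4446 = 2.2492
Ranking by B (broadest → narrowest): species 2 (3.15) > species 4 (2.88) > species 1 (2.25) > species 3 (1.31)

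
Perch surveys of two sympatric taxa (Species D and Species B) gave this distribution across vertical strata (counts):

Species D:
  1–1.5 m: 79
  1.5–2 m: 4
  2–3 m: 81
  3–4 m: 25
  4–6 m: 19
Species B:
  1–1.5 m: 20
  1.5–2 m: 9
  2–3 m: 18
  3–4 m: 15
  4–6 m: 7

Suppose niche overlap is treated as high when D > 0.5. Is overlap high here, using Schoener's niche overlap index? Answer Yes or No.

Proportions for Species D (n=208): 79/208=0.3798, 4/208=0.0192, 81/208=0.3894, 25/208=0.1202, 19/208=0.0913
Proportions for Species B (n=69): 20/69=0.2899, 9/69=0.1304, 18/69=0.2609, 15/69=0.2174, 7/69=0.1014
Σ|p₁ᵢ − p₂ᵢ| = 0.0899 + 0.1112 + 0.1285 + 0.0972 + 0.0101 = 0.4369
D = 1 − ½ × 0.4369 = 1 − 0.21845 = 0.78155
D = 0.78155 > 0.5 → Yes.

Yes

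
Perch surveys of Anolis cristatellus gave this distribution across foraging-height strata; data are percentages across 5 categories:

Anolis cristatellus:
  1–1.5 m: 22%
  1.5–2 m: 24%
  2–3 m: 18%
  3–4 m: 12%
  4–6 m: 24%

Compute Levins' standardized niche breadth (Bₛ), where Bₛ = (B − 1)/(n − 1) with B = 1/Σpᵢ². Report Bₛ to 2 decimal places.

0.94

Convert percentages to proportions (divide by 100).
Σpᵢ² = 0.22² + 0.24² + 0.18² + 0.12² + 0.24² = 0.0484 + 0.0576 + 0.0324 + 0.0144 + 0.0576 = 0.2104
B = 1 / 0.2104 = 4.7529
Bₛ = (B − 1)/(n − 1) = (4.7529 − 1)/(5 − 1) = 3.7529/4 = 0.9382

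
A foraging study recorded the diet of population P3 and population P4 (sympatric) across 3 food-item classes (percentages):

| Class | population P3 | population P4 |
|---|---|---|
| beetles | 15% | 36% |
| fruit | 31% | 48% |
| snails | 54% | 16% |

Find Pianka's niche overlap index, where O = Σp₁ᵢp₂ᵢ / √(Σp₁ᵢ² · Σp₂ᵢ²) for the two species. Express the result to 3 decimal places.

0.727

Convert percentages to proportions (divide by 100).
Σ p₁ᵢp₂ᵢ = 0.0540 + 0.1488 + 0.0864 = 0.2892
Σp_1ᵢ² = 0.15² + 0.31² + 0.54² = 0.0225 + 0.0961 + 0.2916 = 0.4102
Σp_2ᵢ² = 0.36² + 0.48² + 0.16² = 0.1296 + 0.2304 + 0.0256 = 0.3856
O = 0.2892 / √(0.4102 × 0.3856) = 0.2892 / 0.397710 = 0.72716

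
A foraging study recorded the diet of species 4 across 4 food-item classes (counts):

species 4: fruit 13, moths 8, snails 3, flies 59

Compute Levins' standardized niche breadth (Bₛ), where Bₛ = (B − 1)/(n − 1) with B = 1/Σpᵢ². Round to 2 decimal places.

0.28

Proportions for species 4 (n=83): 13/83=0.1566, 8/83=0.0964, 3/83=0.0361, 59/83=0.7108
Σpᵢ² = 0.1566² + 0.0964² + 0.0361² + 0.7108² = 0.024524 + 0.009293 + 0.001303 + 0.505237 = 0.540357
B = 1 / 0.540357 = 1.8506
Bₛ = (B − 1)/(n − 1) = (1.8506 − 1)/(4 − 1) = 0.8506/3 = 0.2835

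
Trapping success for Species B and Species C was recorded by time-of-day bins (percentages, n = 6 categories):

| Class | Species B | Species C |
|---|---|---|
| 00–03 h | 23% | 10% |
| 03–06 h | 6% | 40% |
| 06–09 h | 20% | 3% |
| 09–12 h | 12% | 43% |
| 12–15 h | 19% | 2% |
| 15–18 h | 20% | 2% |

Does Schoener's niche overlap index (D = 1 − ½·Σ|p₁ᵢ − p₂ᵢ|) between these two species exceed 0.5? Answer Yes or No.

No

Convert percentages to proportions (divide by 100).
Σ|p₁ᵢ − p₂ᵢ| = 0.13 + 0.34 + 0.17 + 0.31 + 0.17 + 0.18 = 1.30
D = 1 − ½ × 1.30 = 1 − 0.650 = 0.3500
D = 0.3500 < 0.5 → No.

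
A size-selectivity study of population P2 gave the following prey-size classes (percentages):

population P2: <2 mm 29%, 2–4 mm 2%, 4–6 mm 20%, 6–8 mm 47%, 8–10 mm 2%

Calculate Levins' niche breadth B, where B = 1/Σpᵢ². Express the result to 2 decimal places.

2.89

Convert percentages to proportions (divide by 100).
Σpᵢ² = 0.29² + 0.02² + 0.20² + 0.47² + 0.02² = 0.0841 + 0.0004 + 0.0400 + 0.2209 + 0.0004 = 0.3458
B = 1 / 0.3458 = 2.8918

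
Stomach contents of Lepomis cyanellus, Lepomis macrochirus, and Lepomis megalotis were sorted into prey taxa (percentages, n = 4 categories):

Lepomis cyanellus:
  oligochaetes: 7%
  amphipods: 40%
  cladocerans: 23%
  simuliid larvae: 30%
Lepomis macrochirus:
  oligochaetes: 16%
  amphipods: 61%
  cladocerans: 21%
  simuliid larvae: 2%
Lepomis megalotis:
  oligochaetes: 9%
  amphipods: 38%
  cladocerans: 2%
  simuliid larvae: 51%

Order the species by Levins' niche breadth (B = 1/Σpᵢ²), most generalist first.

Lepomis cyanellus > Lepomis megalotis > Lepomis macrochirus

Convert percentages to proportions (divide by 100).
Σp_cyanᵢ² = 0.07² + 0.40² + 0.23² + 0.30² = 0.0049 + 0.1600 + 0.0529 + 0.0900 = 0.3078
B_cyan = 1 / 0.3078 = 3.2489
Σp_macrᵢ² = 0.16² + 0.61² + 0.21² + 0.02² = 0.0256 + 0.3721 + 0.0441 + 0.0004 = 0.4422
B_macr = 1 / 0.4422 = 2.2614
Σp_megaᵢ² = 0.09² + 0.38² + 0.02² + 0.51² = 0.0081 + 0.1444 + 0.0004 + 0.2601 = 0.4130
B_mega = 1 / 0.4130 = 2.4213
Ranking by B (broadest → narrowest): Lepomis cyanellus (3.25) > Lepomis megalotis (2.42) > Lepomis macrochirus (2.26)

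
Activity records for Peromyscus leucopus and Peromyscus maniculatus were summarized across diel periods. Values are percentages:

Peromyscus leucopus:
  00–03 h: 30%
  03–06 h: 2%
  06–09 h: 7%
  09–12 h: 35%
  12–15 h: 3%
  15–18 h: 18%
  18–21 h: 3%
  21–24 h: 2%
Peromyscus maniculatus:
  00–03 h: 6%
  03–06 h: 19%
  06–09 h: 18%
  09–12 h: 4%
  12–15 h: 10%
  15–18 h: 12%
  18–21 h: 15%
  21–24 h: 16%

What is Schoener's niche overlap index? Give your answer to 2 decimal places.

Convert percentages to proportions (divide by 100).
Σ|p₁ᵢ − p₂ᵢ| = 0.24 + 0.17 + 0.11 + 0.31 + 0.07 + 0.06 + 0.12 + 0.14 = 1.22
D = 1 − ½ × 1.22 = 1 − 0.610 = 0.3900

0.39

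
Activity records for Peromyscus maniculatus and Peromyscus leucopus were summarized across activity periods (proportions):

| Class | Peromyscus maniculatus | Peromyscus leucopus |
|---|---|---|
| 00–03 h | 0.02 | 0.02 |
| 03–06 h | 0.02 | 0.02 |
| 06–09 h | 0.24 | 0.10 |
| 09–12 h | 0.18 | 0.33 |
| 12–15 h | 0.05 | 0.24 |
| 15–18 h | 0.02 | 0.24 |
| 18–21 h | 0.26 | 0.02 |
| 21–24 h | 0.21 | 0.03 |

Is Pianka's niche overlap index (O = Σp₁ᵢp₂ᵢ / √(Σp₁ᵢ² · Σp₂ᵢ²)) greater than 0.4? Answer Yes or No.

Yes

Σ p₁ᵢp₂ᵢ = 0.0004 + 0.0004 + 0.0240 + 0.0594 + 0.0120 + 0.0048 + 0.0052 + 0.0063 = 0.1125
Σp_1ᵢ² = 0.02² + 0.02² + 0.24² + 0.18² + 0.05² + 0.02² + 0.26² + 0.21² = 0.0004 + 0.0004 + 0.0576 + 0.0324 + 0.0025 + 0.0004 + 0.0676 + 0.0441 = 0.2054
Σp_2ᵢ² = 0.02² + 0.02² + 0.10² + 0.33² + 0.24² + 0.24² + 0.02² + 0.03² = 0.0004 + 0.0004 + 0.0100 + 0.1089 + 0.0576 + 0.0576 + 0.0004 + 0.0009 = 0.2362
O = 0.1125 / √(0.2054 × 0.2362) = 0.1125 / 0.22026 = 0.5108
O = 0.5108 > 0.4 → Yes.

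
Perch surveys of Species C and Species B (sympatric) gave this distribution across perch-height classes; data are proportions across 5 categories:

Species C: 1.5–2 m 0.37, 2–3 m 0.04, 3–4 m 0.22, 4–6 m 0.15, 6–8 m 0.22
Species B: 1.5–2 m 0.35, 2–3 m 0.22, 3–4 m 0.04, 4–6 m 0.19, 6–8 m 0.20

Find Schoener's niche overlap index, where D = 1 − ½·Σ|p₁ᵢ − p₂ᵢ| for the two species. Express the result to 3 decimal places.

Σ|p₁ᵢ − p₂ᵢ| = 0.02 + 0.18 + 0.18 + 0.04 + 0.02 = 0.44
D = 1 − ½ × 0.44 = 1 − 0.220 = 0.78000

0.780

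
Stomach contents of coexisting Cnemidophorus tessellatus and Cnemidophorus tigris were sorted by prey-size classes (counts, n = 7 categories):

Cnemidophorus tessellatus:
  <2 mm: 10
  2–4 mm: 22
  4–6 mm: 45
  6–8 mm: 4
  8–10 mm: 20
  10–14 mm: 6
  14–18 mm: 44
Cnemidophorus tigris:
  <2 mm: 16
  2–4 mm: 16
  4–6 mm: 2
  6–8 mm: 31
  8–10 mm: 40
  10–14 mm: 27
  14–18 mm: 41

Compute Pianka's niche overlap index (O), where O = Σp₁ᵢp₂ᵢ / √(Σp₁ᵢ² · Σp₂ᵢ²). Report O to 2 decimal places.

Proportions for Cnemidophorus tessellatus (n=151): 10/151=0.0662, 22/151=0.1457, 45/151=0.2980, 4/151=0.0265, 20/151=0.1325, 6/151=0.0397, 44/151=0.2914
Proportions for Cnemidophorus tigris (n=173): 16/173=0.0925, 16/173=0.0925, 2/173=0.0116, 31/173=0.1792, 40/173=0.2312, 27/173=0.1561, 41/173=0.2370
Σ p₁ᵢp₂ᵢ = 0.006124 + 0.013477 + 0.003457 + 0.004749 + 0.030634 + 0.006197 + 0.069062 = 0.133700
Σp_1ᵢ² = 0.0662² + 0.1457² + 0.2980² + 0.0265² + 0.1325² + 0.0397² + 0.2914² = 0.004382 + 0.021228 + 0.088804 + 0.000702 + 0.017556 + 0.001576 + 0.084914 = 0.219162
Σp_2ᵢ² = 0.0925² + 0.0925² + 0.0116² + 0.1792² + 0.2312² + 0.1561² + 0.2370² = 0.008556 + 0.008556 + 0.000135 + 0.032113 + 0.053453 + 0.024367 + 0.056169 = 0.183349
O = 0.133700 / √(0.219162 × 0.183349) = 0.133700 / 0.2004573 = 0.6670

0.67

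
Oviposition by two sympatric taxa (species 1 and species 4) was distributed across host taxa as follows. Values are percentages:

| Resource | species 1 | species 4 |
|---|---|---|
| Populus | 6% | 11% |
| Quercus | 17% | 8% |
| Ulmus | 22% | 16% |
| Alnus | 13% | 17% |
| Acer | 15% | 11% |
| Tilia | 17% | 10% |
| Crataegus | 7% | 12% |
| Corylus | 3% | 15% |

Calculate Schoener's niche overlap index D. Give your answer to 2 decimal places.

Convert percentages to proportions (divide by 100).
Σ|p₁ᵢ − p₂ᵢ| = 0.05 + 0.09 + 0.06 + 0.04 + 0.04 + 0.07 + 0.05 + 0.12 = 0.52
D = 1 − ½ × 0.52 = 1 − 0.260 = 0.7400

0.74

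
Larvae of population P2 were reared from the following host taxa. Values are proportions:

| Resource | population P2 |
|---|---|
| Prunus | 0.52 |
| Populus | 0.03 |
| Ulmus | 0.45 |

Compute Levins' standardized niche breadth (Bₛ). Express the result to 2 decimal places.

0.56

Σpᵢ² = 0.52² + 0.03² + 0.45² = 0.2704 + 0.0009 + 0.2025 = 0.4738
B = 1 / 0.4738 = 2.1106
Bₛ = (B − 1)/(n − 1) = (2.1106 − 1)/(3 − 1) = 1.1106/2 = 0.5553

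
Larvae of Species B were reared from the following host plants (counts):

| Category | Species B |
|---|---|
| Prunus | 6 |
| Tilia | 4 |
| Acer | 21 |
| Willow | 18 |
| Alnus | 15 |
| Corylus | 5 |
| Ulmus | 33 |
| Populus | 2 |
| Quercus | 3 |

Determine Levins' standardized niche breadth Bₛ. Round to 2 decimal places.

0.53

Proportions for Species B (n=107): 6/107=0.0561, 4/107=0.0374, 21/107=0.1963, 18/107=0.1682, 15/107=0.1402, 5/107=0.0467, 33/107=0.3084, 2/107=0.0187, 3/107=0.0280
Σpᵢ² = 0.0561² + 0.0374² + 0.1963² + 0.1682² + 0.1402² + 0.0467² + 0.3084² + 0.0187² + 0.0280² = 0.003147 + 0.001399 + 0.038534 + 0.028291 + 0.019656 + 0.002181 + 0.095111 + 0.000350 + 0.000784 = 0.189453
B = 1 / 0.189453 = 5.2784
Bₛ = (B − 1)/(n − 1) = (5.2784 − 1)/(9 − 1) = 4.2784/8 = 0.5348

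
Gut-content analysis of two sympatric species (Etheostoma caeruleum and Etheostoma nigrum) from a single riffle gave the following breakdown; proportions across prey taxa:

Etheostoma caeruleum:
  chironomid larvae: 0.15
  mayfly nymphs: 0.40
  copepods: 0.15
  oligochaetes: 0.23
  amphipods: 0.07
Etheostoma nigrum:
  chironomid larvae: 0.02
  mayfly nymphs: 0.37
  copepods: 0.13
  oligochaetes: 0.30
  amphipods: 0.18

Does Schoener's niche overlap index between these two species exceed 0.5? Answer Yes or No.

Yes

Σ|p₁ᵢ − p₂ᵢ| = 0.13 + 0.03 + 0.02 + 0.07 + 0.11 = 0.36
D = 1 − ½ × 0.36 = 1 − 0.180 = 0.8200
D = 0.8200 > 0.5 → Yes.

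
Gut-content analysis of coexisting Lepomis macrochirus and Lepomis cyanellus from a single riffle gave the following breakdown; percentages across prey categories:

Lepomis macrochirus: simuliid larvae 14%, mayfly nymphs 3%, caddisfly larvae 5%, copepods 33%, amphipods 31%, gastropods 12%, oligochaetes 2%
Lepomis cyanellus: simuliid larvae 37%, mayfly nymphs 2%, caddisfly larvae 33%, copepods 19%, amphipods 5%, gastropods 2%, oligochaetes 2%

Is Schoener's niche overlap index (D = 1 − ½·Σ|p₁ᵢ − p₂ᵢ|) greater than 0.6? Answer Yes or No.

No

Convert percentages to proportions (divide by 100).
Σ|p₁ᵢ − p₂ᵢ| = 0.23 + 0.01 + 0.28 + 0.14 + 0.26 + 0.10 + 0.00 = 1.02
D = 1 − ½ × 1.02 = 1 − 0.510 = 0.4900
D = 0.4900 < 0.6 → No.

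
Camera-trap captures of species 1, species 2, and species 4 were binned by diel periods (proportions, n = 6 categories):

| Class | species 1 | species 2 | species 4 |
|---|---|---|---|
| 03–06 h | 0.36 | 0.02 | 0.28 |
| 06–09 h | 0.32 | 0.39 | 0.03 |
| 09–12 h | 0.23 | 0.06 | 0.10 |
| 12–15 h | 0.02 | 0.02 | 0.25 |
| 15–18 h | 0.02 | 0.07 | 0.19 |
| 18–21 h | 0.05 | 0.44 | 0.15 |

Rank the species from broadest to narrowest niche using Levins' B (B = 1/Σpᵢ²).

species 4 > species 1 > species 2

Σp_1ᵢ² = 0.36² + 0.32² + 0.23² + 0.02² + 0.02² + 0.05² = 0.1296 + 0.1024 + 0.0529 + 0.0004 + 0.0004 + 0.0025 = 0.2882
B_1 = 1 / 0.2882 = 3.4698
Σp_2ᵢ² = 0.02² + 0.39² + 0.06² + 0.02² + 0.07² + 0.44² = 0.0004 + 0.1521 + 0.0036 + 0.0004 + 0.0049 + 0.1936 = 0.3550
B_2 = 1 / 0.3550 = 2.8169
Σp_4ᵢ² = 0.28² + 0.03² + 0.10² + 0.25² + 0.19² + 0.15² = 0.0784 + 0.0009 + 0.0100 + 0.0625 + 0.0361 + 0.0225 = 0.2104
B_4 = 1 / 0.2104 = 4.7529
Ranking by B (broadest → narrowest): species 4 (4.75) > species 1 (3.47) > species 2 (2.82)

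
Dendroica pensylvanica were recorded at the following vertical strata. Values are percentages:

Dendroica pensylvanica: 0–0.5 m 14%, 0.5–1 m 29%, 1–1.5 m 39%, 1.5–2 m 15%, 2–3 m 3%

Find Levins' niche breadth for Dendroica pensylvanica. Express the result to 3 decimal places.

Convert percentages to proportions (divide by 100).
Σpᵢ² = 0.14² + 0.29² + 0.39² + 0.15² + 0.03² = 0.0196 + 0.0841 + 0.1521 + 0.0225 + 0.0009 = 0.2792
B = 1 / 0.2792 = 3.58166

3.582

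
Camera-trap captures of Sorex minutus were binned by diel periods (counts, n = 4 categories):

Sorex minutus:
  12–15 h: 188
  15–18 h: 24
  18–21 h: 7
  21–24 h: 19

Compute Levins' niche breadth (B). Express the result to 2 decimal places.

1.56

Proportions for Sorex minutus (n=238): 188/238=0.7899, 24/238=0.1008, 7/238=0.0294, 19/238=0.0798
Σpᵢ² = 0.7899² + 0.1008² + 0.0294² + 0.0798² = 0.623942 + 0.010161 + 0.000864 + 0.006368 = 0.641335
B = 1 / 0.641335 = 1.5592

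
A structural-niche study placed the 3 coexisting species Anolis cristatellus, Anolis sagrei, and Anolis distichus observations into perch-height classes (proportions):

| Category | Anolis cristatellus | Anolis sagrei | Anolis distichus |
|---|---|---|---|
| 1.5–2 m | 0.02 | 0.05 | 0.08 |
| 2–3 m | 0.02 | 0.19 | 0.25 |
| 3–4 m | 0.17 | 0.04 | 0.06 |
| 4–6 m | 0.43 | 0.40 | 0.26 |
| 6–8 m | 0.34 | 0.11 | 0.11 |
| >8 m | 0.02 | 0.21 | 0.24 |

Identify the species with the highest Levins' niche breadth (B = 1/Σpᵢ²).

Anolis distichus

Σp_crisᵢ² = 0.02² + 0.02² + 0.17² + 0.43² + 0.34² + 0.02² = 0.0004 + 0.0004 + 0.0289 + 0.1849 + 0.1156 + 0.0004 = 0.3306
B_cris = 1 / 0.3306 = 3.0248
Σp_sagrᵢ² = 0.05² + 0.19² + 0.04² + 0.40² + 0.11² + 0.21² = 0.0025 + 0.0361 + 0.0016 + 0.1600 + 0.0121 + 0.0441 = 0.2564
B_sagr = 1 / 0.2564 = 3.9002
Σp_distᵢ² = 0.08² + 0.25² + 0.06² + 0.26² + 0.11² + 0.24² = 0.0064 + 0.0625 + 0.0036 + 0.0676 + 0.0121 + 0.0576 = 0.2098
B_dist = 1 / 0.2098 = 4.7664
Highest B → broadest niche (most generalist): Anolis distichus (B = 4.77).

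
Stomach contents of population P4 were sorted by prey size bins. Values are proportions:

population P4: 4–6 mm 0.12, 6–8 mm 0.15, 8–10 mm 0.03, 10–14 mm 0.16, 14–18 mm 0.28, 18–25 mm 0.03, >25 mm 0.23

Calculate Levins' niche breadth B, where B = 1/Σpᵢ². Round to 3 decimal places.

5.112

Σpᵢ² = 0.12² + 0.15² + 0.03² + 0.16² + 0.28² + 0.03² + 0.23² = 0.0144 + 0.0225 + 0.0009 + 0.0256 + 0.0784 + 0.0009 + 0.0529 = 0.1956
B = 1 / 0.1956 = 5.11247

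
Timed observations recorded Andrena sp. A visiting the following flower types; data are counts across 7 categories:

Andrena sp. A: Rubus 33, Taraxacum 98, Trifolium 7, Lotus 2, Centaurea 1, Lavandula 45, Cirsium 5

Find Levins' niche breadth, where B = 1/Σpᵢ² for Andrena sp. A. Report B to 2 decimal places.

Proportions for Andrena sp. A (n=191): 33/191=0.1728, 98/191=0.5131, 7/191=0.0366, 2/191=0.0105, 1/191=0.0052, 45/191=0.2356, 5/191=0.0262
Σpᵢ² = 0.1728² + 0.5131² + 0.0366² + 0.0105² + 0.0052² + 0.2356² + 0.0262² = 0.029860 + 0.263272 + 0.001340 + 0.000110 + 0.000027 + 0.055507 + 0.000686 = 0.350802
B = 1 / 0.350802 = 2.8506

2.85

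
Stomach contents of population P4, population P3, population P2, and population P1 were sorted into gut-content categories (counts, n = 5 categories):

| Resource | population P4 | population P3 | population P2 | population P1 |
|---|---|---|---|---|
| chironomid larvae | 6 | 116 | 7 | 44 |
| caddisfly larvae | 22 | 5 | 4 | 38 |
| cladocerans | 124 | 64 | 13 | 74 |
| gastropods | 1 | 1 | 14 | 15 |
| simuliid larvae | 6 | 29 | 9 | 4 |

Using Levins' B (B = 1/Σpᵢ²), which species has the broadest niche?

population P2

Proportions for population P4 (n=159): 6/159=0.0377, 22/159=0.1384, 124/159=0.7799, 1/159=0.0063, 6/159=0.0377
Proportions for population P3 (n=215): 116/215=0.5395, 5/215=0.0233, 64/215=0.2977, 1/215=0.0047, 29/215=0.1349
Proportions for population P2 (n=47): 7/47=0.1489, 4/47=0.0851, 13/47=0.2766, 14/47=0.2979, 9/47=0.1915
Proportions for population P1 (n=175): 44/175=0.2514, 38/175=0.2171, 74/175=0.4229, 15/175=0.0857, 4/175=0.0229
Σp_P4ᵢ² = 0.0377² + 0.1384² + 0.7799² + 0.0063² + 0.0377² = 0.001421 + 0.019155 + 0.608244 + 0.000040 + 0.001421 = 0.630281
B_P4 = 1 / 0.630281 = 1.5866
Σp_P3ᵢ² = 0.5395² + 0.0233² + 0.2977² + 0.0047² + 0.1349² = 0.291060 + 0.000543 + 0.088625 + 0.000022 + 0.018198 = 0.398448
B_P3 = 1 / 0.398448 = 2.5097
Σp_P2ᵢ² = 0.1489² + 0.0851² + 0.2766² + 0.2979² + 0.1915² = 0.022171 + 0.007242 + 0.076508 + 0.088744 + 0.036672 = 0.231337
B_P2 = 1 / 0.231337 = 4.3227
Σp_P1ᵢ² = 0.2514² + 0.2171² + 0.4229² + 0.0857² + 0.0229² = 0.063202 + 0.047132 + 0.178844 + 0.007344 + 0.000524 = 0.297046
B_P1 = 1 / 0.297046 = 3.3665
Highest B → broadest niche (most generalist): population P2 (B = 4.32).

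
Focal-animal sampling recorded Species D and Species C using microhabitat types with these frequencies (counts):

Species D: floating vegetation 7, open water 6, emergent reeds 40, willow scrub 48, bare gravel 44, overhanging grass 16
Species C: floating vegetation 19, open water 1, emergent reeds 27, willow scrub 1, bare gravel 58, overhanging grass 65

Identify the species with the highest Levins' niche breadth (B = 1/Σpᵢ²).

Proportions for Species D (n=161): 7/161=0.0435, 6/161=0.0373, 40/161=0.2484, 48/161=0.2981, 44/161=0.2733, 16/161=0.0994
Proportions for Species C (n=171): 19/171=0.1111, 1/171=0.0058, 27/171=0.1579, 1/171=0.0058, 58/171=0.3392, 65/171=0.3801
Σp_Dᵢ² = 0.0435² + 0.0373² + 0.2484² + 0.2981² + 0.2733² + 0.0994² = 0.001892 + 0.001391 + 0.061703 + 0.088864 + 0.074693 + 0.009880 = 0.238423
B_D = 1 / 0.238423 = 4.1942
Σp_Cᵢ² = 0.1111² + 0.0058² + 0.1579² + 0.0058² + 0.3392² + 0.3801² = 0.012343 + 0.000034 + 0.024932 + 0.000034 + 0.115057 + 0.144476 = 0.296876
B_C = 1 / 0.296876 = 3.3684
Highest B → broadest niche (most generalist): Species D (B = 4.19).

Species D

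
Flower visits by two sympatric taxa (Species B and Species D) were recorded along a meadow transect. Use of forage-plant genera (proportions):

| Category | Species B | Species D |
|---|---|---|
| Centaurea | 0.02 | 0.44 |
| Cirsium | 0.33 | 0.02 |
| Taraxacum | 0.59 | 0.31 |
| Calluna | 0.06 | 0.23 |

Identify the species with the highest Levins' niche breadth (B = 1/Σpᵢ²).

Species D

Σp_Bᵢ² = 0.02² + 0.33² + 0.59² + 0.06² = 0.0004 + 0.1089 + 0.3481 + 0.0036 = 0.4610
B_B = 1 / 0.4610 = 2.1692
Σp_Dᵢ² = 0.44² + 0.02² + 0.31² + 0.23² = 0.1936 + 0.0004 + 0.0961 + 0.0529 = 0.3430
B_D = 1 / 0.3430 = 2.9155
Highest B → broadest niche (most generalist): Species D (B = 2.92).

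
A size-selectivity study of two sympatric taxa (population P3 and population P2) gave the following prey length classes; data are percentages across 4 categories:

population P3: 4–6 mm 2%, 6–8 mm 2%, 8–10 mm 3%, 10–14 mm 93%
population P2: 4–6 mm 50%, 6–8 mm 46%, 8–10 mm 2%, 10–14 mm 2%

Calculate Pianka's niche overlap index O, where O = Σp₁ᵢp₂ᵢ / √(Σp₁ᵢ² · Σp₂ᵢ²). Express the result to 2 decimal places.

0.06

Convert percentages to proportions (divide by 100).
Σ p₁ᵢp₂ᵢ = 0.0100 + 0.0092 + 0.0006 + 0.0186 = 0.0384
Σp_1ᵢ² = 0.02² + 0.02² + 0.03² + 0.93² = 0.0004 + 0.0004 + 0.0009 + 0.8649 = 0.8666
Σp_2ᵢ² = 0.50² + 0.46² + 0.02² + 0.02² = 0.2500 + 0.2116 + 0.0004 + 0.0004 = 0.4624
O = 0.0384 / √(0.8666 × 0.4624) = 0.0384 / 0.63302 = 0.0607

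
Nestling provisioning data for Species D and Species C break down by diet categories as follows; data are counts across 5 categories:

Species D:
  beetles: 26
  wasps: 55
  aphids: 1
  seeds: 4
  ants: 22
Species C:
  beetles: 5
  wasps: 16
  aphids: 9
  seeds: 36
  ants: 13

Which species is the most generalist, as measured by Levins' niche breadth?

Proportions for Species D (n=108): 26/108=0.2407, 55/108=0.5093, 1/108=0.0093, 4/108=0.0370, 22/108=0.2037
Proportions for Species C (n=79): 5/79=0.0633, 16/79=0.2025, 9/79=0.1139, 36/79=0.4557, 13/79=0.1646
Σp_Dᵢ² = 0.2407² + 0.5093² + 0.0093² + 0.0370² + 0.2037² = 0.057936 + 0.259386 + 0.000086 + 0.001369 + 0.041494 = 0.360271
B_D = 1 / 0.360271 = 2.7757
Σp_Cᵢ² = 0.0633² + 0.2025² + 0.1139² + 0.4557² + 0.1646² = 0.004007 + 0.041006 + 0.012973 + 0.207662 + 0.027093 = 0.292741
B_C = 1 / 0.292741 = 3.4160
Highest B → broadest niche (most generalist): Species C (B = 3.42).

Species C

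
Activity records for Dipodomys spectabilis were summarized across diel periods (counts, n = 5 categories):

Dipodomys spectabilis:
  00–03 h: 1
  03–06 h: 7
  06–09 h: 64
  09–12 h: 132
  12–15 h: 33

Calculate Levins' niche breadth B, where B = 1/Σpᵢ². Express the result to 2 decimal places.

Proportions for Dipodomys spectabilis (n=237): 1/237=0.0042, 7/237=0.0295, 64/237=0.2700, 132/237=0.5570, 33/237=0.1392
Σpᵢ² = 0.0042² + 0.0295² + 0.2700² + 0.5570² + 0.1392² = 0.000018 + 0.000870 + 0.072900 + 0.310249 + 0.019377 = 0.403414
B = 1 / 0.403414 = 2.4788

2.48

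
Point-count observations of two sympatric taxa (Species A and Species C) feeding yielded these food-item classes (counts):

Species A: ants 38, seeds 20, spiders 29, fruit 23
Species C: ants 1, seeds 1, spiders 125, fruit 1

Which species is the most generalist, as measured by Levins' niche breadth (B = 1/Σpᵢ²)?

Proportions for Species A (n=110): 38/110=0.3455, 20/110=0.1818, 29/110=0.2636, 23/110=0.2091
Proportions for Species C (n=128): 1/128=0.0078, 1/128=0.0078, 125/128=0.9766, 1/128=0.0078
Σp_Aᵢ² = 0.3455² + 0.1818² + 0.2636² + 0.2091² = 0.119370 + 0.033051 + 0.069485 + 0.043723 = 0.265629
B_A = 1 / 0.265629 = 3.7646
Σp_Cᵢ² = 0.0078² + 0.0078² + 0.9766² + 0.0078² = 0.000061 + 0.000061 + 0.953748 + 0.000061 = 0.953931
B_C = 1 / 0.953931 = 1.0483
Highest B → broadest niche (most generalist): Species A (B = 3.76).

Species A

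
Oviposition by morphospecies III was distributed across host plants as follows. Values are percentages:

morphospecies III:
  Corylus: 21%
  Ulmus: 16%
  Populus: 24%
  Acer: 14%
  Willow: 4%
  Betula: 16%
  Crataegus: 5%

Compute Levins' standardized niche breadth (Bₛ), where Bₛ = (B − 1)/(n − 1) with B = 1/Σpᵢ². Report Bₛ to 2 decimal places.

Convert percentages to proportions (divide by 100).
Σpᵢ² = 0.21² + 0.16² + 0.24² + 0.14² + 0.04² + 0.16² + 0.05² = 0.0441 + 0.0256 + 0.0576 + 0.0196 + 0.0016 + 0.0256 + 0.0025 = 0.1766
B = 1 / 0.1766 = 5.6625
Bₛ = (B − 1)/(n − 1) = (5.6625 − 1)/(7 − 1) = 4.6625/6 = 0.7771

0.78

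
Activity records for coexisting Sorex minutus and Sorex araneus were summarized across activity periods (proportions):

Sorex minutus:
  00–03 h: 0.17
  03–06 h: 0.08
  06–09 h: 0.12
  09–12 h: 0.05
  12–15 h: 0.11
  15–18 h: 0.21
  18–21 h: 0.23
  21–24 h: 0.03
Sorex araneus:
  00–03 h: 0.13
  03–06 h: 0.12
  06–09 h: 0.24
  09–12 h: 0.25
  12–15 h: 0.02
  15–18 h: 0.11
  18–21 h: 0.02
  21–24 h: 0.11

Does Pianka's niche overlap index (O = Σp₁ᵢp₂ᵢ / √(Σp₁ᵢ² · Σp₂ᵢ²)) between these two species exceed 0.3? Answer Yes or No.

Σ p₁ᵢp₂ᵢ = 0.0221 + 0.0096 + 0.0288 + 0.0125 + 0.0022 + 0.0231 + 0.0046 + 0.0033 = 0.1062
Σp_1ᵢ² = 0.17² + 0.08² + 0.12² + 0.05² + 0.11² + 0.21² + 0.23² + 0.03² = 0.0289 + 0.0064 + 0.0144 + 0.0025 + 0.0121 + 0.0441 + 0.0529 + 0.0009 = 0.1622
Σp_2ᵢ² = 0.13² + 0.12² + 0.24² + 0.25² + 0.02² + 0.11² + 0.02² + 0.11² = 0.0169 + 0.0144 + 0.0576 + 0.0625 + 0.0004 + 0.0121 + 0.0004 + 0.0121 = 0.1764
O = 0.1062 / √(0.1622 × 0.1764) = 0.1062 / 0.16915 = 0.6278
O = 0.6278 > 0.3 → Yes.

Yes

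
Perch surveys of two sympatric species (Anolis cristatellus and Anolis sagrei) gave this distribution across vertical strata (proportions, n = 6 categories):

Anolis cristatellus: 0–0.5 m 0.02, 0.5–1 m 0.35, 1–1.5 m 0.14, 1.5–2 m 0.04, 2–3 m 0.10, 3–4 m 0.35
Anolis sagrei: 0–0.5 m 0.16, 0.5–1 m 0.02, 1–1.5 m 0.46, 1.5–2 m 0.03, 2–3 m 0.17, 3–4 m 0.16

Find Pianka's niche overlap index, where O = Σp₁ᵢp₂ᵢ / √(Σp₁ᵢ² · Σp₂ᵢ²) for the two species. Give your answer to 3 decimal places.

Σ p₁ᵢp₂ᵢ = 0.0032 + 0.0070 + 0.0644 + 0.0012 + 0.0170 + 0.0560 = 0.1488
Σp_1ᵢ² = 0.02² + 0.35² + 0.14² + 0.04² + 0.10² + 0.35² = 0.0004 + 0.1225 + 0.0196 + 0.0016 + 0.0100 + 0.1225 = 0.2766
Σp_2ᵢ² = 0.16² + 0.02² + 0.46² + 0.03² + 0.17² + 0.16² = 0.0256 + 0.0004 + 0.2116 + 0.0009 + 0.0289 + 0.0256 = 0.2930
O = 0.1488 / √(0.2766 × 0.2930) = 0.1488 / 0.284682 = 0.52269

0.523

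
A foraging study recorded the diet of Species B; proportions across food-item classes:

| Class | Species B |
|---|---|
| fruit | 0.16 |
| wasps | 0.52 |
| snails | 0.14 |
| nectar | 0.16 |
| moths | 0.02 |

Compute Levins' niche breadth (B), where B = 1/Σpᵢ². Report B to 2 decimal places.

2.93

Σpᵢ² = 0.16² + 0.52² + 0.14² + 0.16² + 0.02² = 0.0256 + 0.2704 + 0.0196 + 0.0256 + 0.0004 = 0.3416
B = 1 / 0.3416 = 2.9274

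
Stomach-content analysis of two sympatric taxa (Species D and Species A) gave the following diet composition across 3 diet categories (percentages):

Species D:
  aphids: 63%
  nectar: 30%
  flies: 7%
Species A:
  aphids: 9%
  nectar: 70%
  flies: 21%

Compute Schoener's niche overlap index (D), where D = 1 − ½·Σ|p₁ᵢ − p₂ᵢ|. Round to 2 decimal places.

Convert percentages to proportions (divide by 100).
Σ|p₁ᵢ − p₂ᵢ| = 0.54 + 0.40 + 0.14 = 1.08
D = 1 − ½ × 1.08 = 1 − 0.540 = 0.4600

0.46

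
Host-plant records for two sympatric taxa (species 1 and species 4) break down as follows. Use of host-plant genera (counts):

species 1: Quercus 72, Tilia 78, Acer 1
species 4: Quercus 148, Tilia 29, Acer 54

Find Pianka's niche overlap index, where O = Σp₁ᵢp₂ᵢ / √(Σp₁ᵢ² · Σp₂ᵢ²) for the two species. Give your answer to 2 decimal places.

0.76

Proportions for species 1 (n=151): 72/151=0.4768, 78/151=0.5166, 1/151=0.0066
Proportions for species 4 (n=231): 148/231=0.6407, 29/231=0.1255, 54/231=0.2338
Σ p₁ᵢp₂ᵢ = 0.305486 + 0.064833 + 0.001543 = 0.371862
Σp_1ᵢ² = 0.4768² + 0.5166² + 0.0066² = 0.227338 + 0.266876 + 0.000044 = 0.494258
Σp_2ᵢ² = 0.6407² + 0.1255² + 0.2338² = 0.410496 + 0.015750 + 0.054662 = 0.480908
O = 0.371862 / √(0.494258 × 0.480908) = 0.371862 / 0.4875373 = 0.7627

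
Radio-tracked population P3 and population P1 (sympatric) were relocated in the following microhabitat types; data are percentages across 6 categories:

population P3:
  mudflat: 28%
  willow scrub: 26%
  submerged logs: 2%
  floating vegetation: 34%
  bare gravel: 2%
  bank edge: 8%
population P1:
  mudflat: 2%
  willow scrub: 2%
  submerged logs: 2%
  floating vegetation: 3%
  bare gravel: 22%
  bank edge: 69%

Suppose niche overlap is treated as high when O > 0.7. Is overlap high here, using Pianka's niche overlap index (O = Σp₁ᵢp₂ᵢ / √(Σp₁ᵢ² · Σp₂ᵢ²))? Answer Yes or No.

Convert percentages to proportions (divide by 100).
Σ p₁ᵢp₂ᵢ = 0.0056 + 0.0052 + 0.0004 + 0.0102 + 0.0044 + 0.0552 = 0.0810
Σp_1ᵢ² = 0.28² + 0.26² + 0.02² + 0.34² + 0.02² + 0.08² = 0.0784 + 0.0676 + 0.0004 + 0.1156 + 0.0004 + 0.0064 = 0.2688
Σp_2ᵢ² = 0.02² + 0.02² + 0.02² + 0.03² + 0.22² + 0.69² = 0.0004 + 0.0004 + 0.0004 + 0.0009 + 0.0484 + 0.4761 = 0.5266
O = 0.0810 / √(0.2688 × 0.5266) = 0.0810 / 0.37623 = 0.2153
O = 0.2153 < 0.7 → No.

No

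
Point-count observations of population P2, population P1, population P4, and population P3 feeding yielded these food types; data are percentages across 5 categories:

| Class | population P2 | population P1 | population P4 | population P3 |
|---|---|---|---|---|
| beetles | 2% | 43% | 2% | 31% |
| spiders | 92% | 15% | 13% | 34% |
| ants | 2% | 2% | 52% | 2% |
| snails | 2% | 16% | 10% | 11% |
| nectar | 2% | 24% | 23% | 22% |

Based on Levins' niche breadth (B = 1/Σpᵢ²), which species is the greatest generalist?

population P3

Convert percentages to proportions (divide by 100).
Σp_P2ᵢ² = 0.02² + 0.92² + 0.02² + 0.02² + 0.02² = 0.0004 + 0.8464 + 0.0004 + 0.0004 + 0.0004 = 0.8480
B_P2 = 1 / 0.8480 = 1.1792
Σp_P1ᵢ² = 0.43² + 0.15² + 0.02² + 0.16² + 0.24² = 0.1849 + 0.0225 + 0.0004 + 0.0256 + 0.0576 = 0.2910
B_P1 = 1 / 0.2910 = 3.4364
Σp_P4ᵢ² = 0.02² + 0.13² + 0.52² + 0.10² + 0.23² = 0.0004 + 0.0169 + 0.2704 + 0.0100 + 0.0529 = 0.3506
B_P4 = 1 / 0.3506 = 2.8523
Σp_P3ᵢ² = 0.31² + 0.34² + 0.02² + 0.11² + 0.22² = 0.0961 + 0.1156 + 0.0004 + 0.0121 + 0.0484 = 0.2726
B_P3 = 1 / 0.2726 = 3.6684
Highest B → broadest niche (most generalist): population P3 (B = 3.67).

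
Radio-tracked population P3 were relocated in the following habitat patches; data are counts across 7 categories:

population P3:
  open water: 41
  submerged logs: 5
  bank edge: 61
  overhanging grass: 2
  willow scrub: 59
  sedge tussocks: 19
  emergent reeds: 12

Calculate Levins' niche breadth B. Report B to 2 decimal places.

4.21

Proportions for population P3 (n=199): 41/199=0.2060, 5/199=0.0251, 61/199=0.3065, 2/199=0.0101, 59/199=0.2965, 19/199=0.0955, 12/199=0.0603
Σpᵢ² = 0.2060² + 0.0251² + 0.3065² + 0.0101² + 0.2965² + 0.0955² + 0.0603² = 0.042436 + 0.000630 + 0.093942 + 0.000102 + 0.087912 + 0.009120 + 0.003636 = 0.237778
B = 1 / 0.237778 = 4.2056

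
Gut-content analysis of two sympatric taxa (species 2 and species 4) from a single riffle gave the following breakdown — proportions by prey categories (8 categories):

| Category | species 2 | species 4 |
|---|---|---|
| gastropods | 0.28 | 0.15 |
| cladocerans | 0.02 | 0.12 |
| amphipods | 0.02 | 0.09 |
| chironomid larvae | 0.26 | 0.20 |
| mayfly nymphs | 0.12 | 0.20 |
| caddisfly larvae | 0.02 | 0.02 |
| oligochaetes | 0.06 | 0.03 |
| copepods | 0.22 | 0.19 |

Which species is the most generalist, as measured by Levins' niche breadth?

Σp_2ᵢ² = 0.28² + 0.02² + 0.02² + 0.26² + 0.12² + 0.02² + 0.06² + 0.22² = 0.0784 + 0.0004 + 0.0004 + 0.0676 + 0.0144 + 0.0004 + 0.0036 + 0.0484 = 0.2136
B_2 = 1 / 0.2136 = 4.6816
Σp_4ᵢ² = 0.15² + 0.12² + 0.09² + 0.20² + 0.20² + 0.02² + 0.03² + 0.19² = 0.0225 + 0.0144 + 0.0081 + 0.0400 + 0.0400 + 0.0004 + 0.0009 + 0.0361 = 0.1624
B_4 = 1 / 0.1624 = 6.1576
Highest B → broadest niche (most generalist): species 4 (B = 6.16).

species 4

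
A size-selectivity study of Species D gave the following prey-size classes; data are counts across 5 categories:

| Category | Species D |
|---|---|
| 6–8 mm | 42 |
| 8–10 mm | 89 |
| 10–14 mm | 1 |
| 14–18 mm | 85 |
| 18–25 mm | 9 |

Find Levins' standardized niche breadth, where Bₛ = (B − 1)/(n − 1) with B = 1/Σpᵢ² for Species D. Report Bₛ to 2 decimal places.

0.50

Proportions for Species D (n=226): 42/226=0.1858, 89/226=0.3938, 1/226=0.0044, 85/226=0.3761, 9/226=0.0398
Σpᵢ² = 0.1858² + 0.3938² + 0.0044² + 0.3761² + 0.0398² = 0.034522 + 0.155078 + 0.000019 + 0.141451 + 0.001584 = 0.332654
B = 1 / 0.332654 = 3.0061
Bₛ = (B − 1)/(n − 1) = (3.0061 − 1)/(5 − 1) = 2.0061/4 = 0.5015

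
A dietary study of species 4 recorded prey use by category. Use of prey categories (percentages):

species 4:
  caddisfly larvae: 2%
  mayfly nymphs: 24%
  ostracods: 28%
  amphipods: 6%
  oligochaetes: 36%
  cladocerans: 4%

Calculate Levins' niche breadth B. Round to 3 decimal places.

Convert percentages to proportions (divide by 100).
Σpᵢ² = 0.02² + 0.24² + 0.28² + 0.06² + 0.36² + 0.04² = 0.0004 + 0.0576 + 0.0784 + 0.0036 + 0.1296 + 0.0016 = 0.2712
B = 1 / 0.2712 = 3.68732

3.687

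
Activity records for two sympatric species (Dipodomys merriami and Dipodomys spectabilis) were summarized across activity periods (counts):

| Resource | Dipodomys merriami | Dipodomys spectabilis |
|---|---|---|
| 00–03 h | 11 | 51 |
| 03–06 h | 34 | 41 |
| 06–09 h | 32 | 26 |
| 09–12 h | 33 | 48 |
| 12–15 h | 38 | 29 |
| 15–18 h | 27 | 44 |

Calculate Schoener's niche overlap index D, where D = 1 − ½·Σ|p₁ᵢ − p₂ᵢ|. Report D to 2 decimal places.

0.81

Proportions for Dipodomys merriami (n=175): 11/175=0.0629, 34/175=0.1943, 32/175=0.1829, 33/175=0.1886, 38/175=0.2171, 27/175=0.1543
Proportions for Dipodomys spectabilis (n=239): 51/239=0.2134, 41/239=0.1715, 26/239=0.1088, 48/239=0.2008, 29/239=0.1213, 44/239=0.1841
Σ|p₁ᵢ − p₂ᵢ| = 0.1505 + 0.0228 + 0.0741 + 0.0122 + 0.0958 + 0.0298 = 0.3852
D = 1 − ½ × 0.3852 = 1 − 0.19260 = 0.80740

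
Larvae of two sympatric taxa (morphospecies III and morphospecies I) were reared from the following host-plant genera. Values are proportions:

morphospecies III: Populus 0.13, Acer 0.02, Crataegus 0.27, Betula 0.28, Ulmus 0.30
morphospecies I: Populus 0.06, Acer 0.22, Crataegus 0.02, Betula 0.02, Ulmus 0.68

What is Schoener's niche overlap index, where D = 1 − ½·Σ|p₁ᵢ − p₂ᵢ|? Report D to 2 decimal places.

0.42

Σ|p₁ᵢ − p₂ᵢ| = 0.07 + 0.20 + 0.25 + 0.26 + 0.38 = 1.16
D = 1 − ½ × 1.16 = 1 − 0.580 = 0.4200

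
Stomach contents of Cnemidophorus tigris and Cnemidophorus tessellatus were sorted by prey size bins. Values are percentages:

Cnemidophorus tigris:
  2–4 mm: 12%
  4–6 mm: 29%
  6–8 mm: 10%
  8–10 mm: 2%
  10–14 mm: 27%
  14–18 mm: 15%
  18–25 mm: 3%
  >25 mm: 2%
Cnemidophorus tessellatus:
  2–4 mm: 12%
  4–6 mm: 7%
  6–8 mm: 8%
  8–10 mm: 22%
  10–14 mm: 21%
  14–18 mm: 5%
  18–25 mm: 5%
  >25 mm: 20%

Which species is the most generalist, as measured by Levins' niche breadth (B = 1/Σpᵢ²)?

Convert percentages to proportions (divide by 100).
Σp_tigrᵢ² = 0.12² + 0.29² + 0.10² + 0.02² + 0.27² + 0.15² + 0.03² + 0.02² = 0.0144 + 0.0841 + 0.0100 + 0.0004 + 0.0729 + 0.0225 + 0.0009 + 0.0004 = 0.2056
B_tigr = 1 / 0.2056 = 4.8638
Σp_tessᵢ² = 0.12² + 0.07² + 0.08² + 0.22² + 0.21² + 0.05² + 0.05² + 0.20² = 0.0144 + 0.0049 + 0.0064 + 0.0484 + 0.0441 + 0.0025 + 0.0025 + 0.0400 = 0.1632
B_tess = 1 / 0.1632 = 6.1275
Highest B → broadest niche (most generalist): Cnemidophorus tessellatus (B = 6.13).

Cnemidophorus tessellatus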